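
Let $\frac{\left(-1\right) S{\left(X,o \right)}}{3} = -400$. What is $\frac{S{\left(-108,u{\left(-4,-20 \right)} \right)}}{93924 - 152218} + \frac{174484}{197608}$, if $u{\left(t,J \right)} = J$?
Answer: $\frac{1241780087}{1439920094} \approx 0.8624$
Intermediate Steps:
$S{\left(X,o \right)} = 1200$ ($S{\left(X,o \right)} = \left(-3\right) \left(-400\right) = 1200$)
$\frac{S{\left(-108,u{\left(-4,-20 \right)} \right)}}{93924 - 152218} + \frac{174484}{197608} = \frac{1200}{93924 - 152218} + \frac{174484}{197608} = \frac{1200}{-58294} + 174484 \cdot \frac{1}{197608} = 1200 \left(- \frac{1}{58294}\right) + \frac{43621}{49402} = - \frac{600}{29147} + \frac{43621}{49402} = \frac{1241780087}{1439920094}$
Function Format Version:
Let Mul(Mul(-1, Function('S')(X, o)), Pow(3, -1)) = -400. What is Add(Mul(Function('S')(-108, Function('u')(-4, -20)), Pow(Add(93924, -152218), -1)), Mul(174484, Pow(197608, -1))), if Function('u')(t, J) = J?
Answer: Rational(1241780087, 1439920094) ≈ 0.86240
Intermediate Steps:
Function('S')(X, o) = 1200 (Function('S')(X, o) = Mul(-3, -400) = 1200)
Add(Mul(Function('S')(-108, Function('u')(-4, -20)), Pow(Add(93924, -152218), -1)), Mul(174484, Pow(197608, -1))) = Add(Mul(1200, Pow(Add(93924, -152218), -1)), Mul(174484, Pow(197608, -1))) = Add(Mul(1200, Pow(-58294, -1)), Mul(174484, Rational(1, 197608))) = Add(Mul(1200, Rational(-1, 58294)), Rational(43621, 49402)) = Add(Rational(-600, 29147), Rational(43621, 49402)) = Rational(1241780087, 1439920094)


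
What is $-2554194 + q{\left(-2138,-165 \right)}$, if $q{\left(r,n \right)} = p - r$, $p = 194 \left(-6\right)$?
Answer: $-2553220$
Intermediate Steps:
$p = -1164$
$q{\left(r,n \right)} = -1164 - r$
$-2554194 + q{\left(-2138,-165 \right)} = -2554194 - -974 = -2554194 + \left(-1164 + 2138\right) = -2554194 + 974 = -2553220$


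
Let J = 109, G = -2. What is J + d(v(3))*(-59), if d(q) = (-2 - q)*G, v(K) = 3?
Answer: -481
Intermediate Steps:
d(q) = 4 + 2*q (d(q) = (-2 - q)*(-2) = 4 + 2*q)
J + d(v(3))*(-59) = 109 + (4 + 2*3)*(-59) = 109 + (4 + 6)*(-59) = 109 + 10*(-59) = 109 - 590 = -481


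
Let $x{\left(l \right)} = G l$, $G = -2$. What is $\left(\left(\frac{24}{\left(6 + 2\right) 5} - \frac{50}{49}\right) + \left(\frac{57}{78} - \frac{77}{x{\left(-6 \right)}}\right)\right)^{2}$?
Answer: $\frac{54467624689}{1460768400} \approx 37.287$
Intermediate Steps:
$x{\left(l \right)} = - 2 l$
$\left(\left(\frac{24}{\left(6 + 2\right) 5} - \frac{50}{49}\right) + \left(\frac{57}{78} - \frac{77}{x{\left(-6 \right)}}\right)\right)^{2} = \left(\left(\frac{24}{\left(6 + 2\right) 5} - \frac{50}{49}\right) + \left(\frac{57}{78} - \frac{77}{\left(-2\right) \left(-6\right)}\right)\right)^{2} = \left(\left(\frac{24}{8 \cdot 5} - \frac{50}{49}\right) + \left(57 \cdot \frac{1}{78} - \frac{77}{12}\right)\right)^{2} = \left(\left(\frac{24}{40} - \frac{50}{49}\right) + \left(\frac{19}{26} - \frac{77}{12}\right)\right)^{2} = \left(\left(24 \cdot \frac{1}{40} - \frac{50}{49}\right) + \left(\frac{19}{26} - \frac{77}{12}\right)\right)^{2} = \left(\left(\frac{3}{5} - \frac{50}{49}\right) - \frac{887}{156}\right)^{2} = \left(- \frac{103}{245} - \frac{887}{156}\right)^{2} = \left(- \frac{233383}{38220}\right)^{2} = \frac{54467624689}{1460768400}$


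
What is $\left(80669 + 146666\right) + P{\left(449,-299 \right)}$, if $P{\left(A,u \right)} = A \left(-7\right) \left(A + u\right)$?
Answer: $-244115$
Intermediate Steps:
$P{\left(A,u \right)} = - 7 A \left(A + u\right)$
$\left(80669 + 146666\right) + P{\left(449,-299 \right)} = \left(80669 + 146666\right) - 3143 \left(449 - 299\right) = 227335 - 3143 \cdot 150 = 227335 - 471450 = -244115$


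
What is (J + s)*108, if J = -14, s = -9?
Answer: -2484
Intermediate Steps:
(J + s)*108 = (-14 - 9)*108 = -23*108 = -2484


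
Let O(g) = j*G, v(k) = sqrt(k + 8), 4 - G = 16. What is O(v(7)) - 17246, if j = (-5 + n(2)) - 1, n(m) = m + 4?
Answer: -17246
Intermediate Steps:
n(m) = 4 + m
G = -12 (G = 4 - 1*16 = 4 - 16 = -12)
j = 0 (j = (-5 + (4 + 2)) - 1 = (-5 + 6) - 1 = 1 - 1 = 0)
v(k) = sqrt(8 + k)
O(g) = 0 (O(g) = 0*(-12) = 0)
O(v(7)) - 17246 = 0 - 17246 = -17246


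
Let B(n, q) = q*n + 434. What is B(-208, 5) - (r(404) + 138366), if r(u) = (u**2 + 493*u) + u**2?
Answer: -664576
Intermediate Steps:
B(n, q) = 434 + n*q (B(n, q) = n*q + 434 = 434 + n*q)
r(u) = 2*u**2 + 493*u
B(-208, 5) - (r(404) + 138366) = (434 - 208*5) - (404*(493 + 2*404) + 138366) = (434 - 1040) - (404*(493 + 808) + 138366) = -606 - (404*1301 + 138366) = -606 - (525604 + 138366) = -606 - 1*663970 = -606 - 663970 = -664576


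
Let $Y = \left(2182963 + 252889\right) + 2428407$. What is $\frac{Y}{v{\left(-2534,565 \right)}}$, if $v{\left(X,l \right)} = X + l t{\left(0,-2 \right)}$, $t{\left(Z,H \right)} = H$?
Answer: $- \frac{4864259}{3664} \approx -1327.6$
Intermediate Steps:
$v{\left(X,l \right)} = X - 2 l$ ($v{\left(X,l \right)} = X + l \left(-2\right) = X - 2 l$)
$Y = 4864259$ ($Y = 2435852 + 2428407 = 4864259$)
$\frac{Y}{v{\left(-2534,565 \right)}} = \frac{4864259}{-2534 - 1130} = \frac{4864259}{-3664} = 4864259 \left(- \frac{1}{3664}\right) = - \frac{4864259}{3664}$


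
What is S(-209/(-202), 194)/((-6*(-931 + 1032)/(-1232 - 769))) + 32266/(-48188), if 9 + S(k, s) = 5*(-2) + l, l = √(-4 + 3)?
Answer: -77150532/1216747 + 667*I/202 ≈ -63.407 + 3.302*I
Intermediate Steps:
l = I (l = √(-1) = I ≈ 1.0*I)
S(k, s) = -19 + I (S(k, s) = -9 + (5*(-2) + I) = -9 + (-10 + I) = -19 + I)
S(-209/(-202), 194)/((-6*(-931 + 1032)/(-1232 - 769))) + 32266/(-48188) = (-19 + I)/((-6*(-931 + 1032)/(-1232 - 769))) + 32266/(-48188) = (-19 + I)/((-606/(-2001))) + 32266*(-1/48188) = (-19 + I)/((-606*(-1)/2001)) - 16133/24094 = (-19 + I)/((-6*(-101/2001))) - 16133/24094 = (-19 + I)/(202/667) - 16133/24094 = (-19 + I)*(667/202) - 16133/24094 = (-12673/202 + 667*I/202) - 16133/24094 = -77150532/1216747 + 667*I/202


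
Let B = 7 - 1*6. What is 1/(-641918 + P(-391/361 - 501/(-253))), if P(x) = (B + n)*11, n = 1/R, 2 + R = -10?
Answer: -12/7702895 ≈ -1.5579e-6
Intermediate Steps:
R = -12 (R = -2 - 10 = -12)
B = 1 (B = 7 - 6 = 1)
n = -1/12 (n = 1/(-12) = -1/12 ≈ -0.083333)
P(x) = 121/12 (P(x) = (1 - 1/12)*11 = (11/12)*11 = 121/12)
1/(-641918 + P(-391/361 - 501/(-253))) = 1/(-641918 + 121/12) = 1/(-7702895/12) = -12/7702895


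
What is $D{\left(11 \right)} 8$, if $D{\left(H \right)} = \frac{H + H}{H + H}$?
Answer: $8$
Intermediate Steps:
$D{\left(H \right)} = 1$ ($D{\left(H \right)} = \frac{2 H}{2 H} = 2 H \frac{1}{2 H} = 1$)
$D{\left(11 \right)} 8 = 1 \cdot 8 = 8$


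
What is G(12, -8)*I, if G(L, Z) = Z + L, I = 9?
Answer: 36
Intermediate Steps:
G(L, Z) = L + Z
G(12, -8)*I = (12 - 8)*9 = 4*9 = 36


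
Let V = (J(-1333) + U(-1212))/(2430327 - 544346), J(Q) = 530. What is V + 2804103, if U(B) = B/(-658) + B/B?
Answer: 1739911558609452/620487749 ≈ 2.8041e+6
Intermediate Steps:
U(B) = 1 - B/658 (U(B) = B*(-1/658) + 1 = -B/658 + 1 = 1 - B/658)
V = 175305/620487749 (V = (530 + (1 - 1/658*(-1212)))/(2430327 - 544346) = (530 + (1 + 606/329))/1885981 = (530 + 935/329)*(1/1885981) = (175305/329)*(1/1885981) = 175305/620487749 ≈ 0.00028253)
V + 2804103 = 175305/620487749 + 2804103 = 1739911558609452/620487749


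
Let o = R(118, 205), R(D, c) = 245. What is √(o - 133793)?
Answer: 2*I*√33387 ≈ 365.44*I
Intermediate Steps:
o = 245
√(o - 133793) = √(245 - 133793) = √(-133548) = 2*I*√33387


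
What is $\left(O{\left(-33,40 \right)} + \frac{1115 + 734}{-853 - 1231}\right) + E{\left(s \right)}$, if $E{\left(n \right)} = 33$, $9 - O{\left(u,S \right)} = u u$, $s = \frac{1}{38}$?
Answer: $- \frac{2183797}{2084} \approx -1047.9$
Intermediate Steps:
$s = \frac{1}{38} \approx 0.026316$
$O{\left(u,S \right)} = 9 - u^{2}$ ($O{\left(u,S \right)} = 9 - u u = 9 - u^{2}$)
$\left(O{\left(-33,40 \right)} + \frac{1115 + 734}{-853 - 1231}\right) + E{\left(s \right)} = \left(\left(9 - \left(-33\right)^{2}\right) + \frac{1115 + 734}{-853 - 1231}\right) + 33 = \left(\left(9 - 1089\right) + \frac{1849}{-2084}\right) + 33 = \left(\left(9 - 1089\right) + 1849 \left(- \frac{1}{2084}\right)\right) + 33 = \left(-1080 - \frac{1849}{2084}\right) + 33 = - \frac{2252569}{2084} + 33 = - \frac{2183797}{2084}$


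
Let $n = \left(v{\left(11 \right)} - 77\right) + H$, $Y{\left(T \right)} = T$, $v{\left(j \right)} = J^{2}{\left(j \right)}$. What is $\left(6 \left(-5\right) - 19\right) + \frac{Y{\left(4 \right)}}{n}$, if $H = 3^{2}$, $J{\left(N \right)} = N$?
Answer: $- \frac{2593}{53} \approx -48.924$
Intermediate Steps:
$H = 9$
$v{\left(j \right)} = j^{2}$
$n = 53$ ($n = \left(11^{2} - 77\right) + 9 = \left(121 - 77\right) + 9 = 44 + 9 = 53$)
$\left(6 \left(-5\right) - 19\right) + \frac{Y{\left(4 \right)}}{n} = \left(6 \left(-5\right) - 19\right) + \frac{4}{53} = \left(-30 - 19\right) + 4 \cdot \frac{1}{53} = -49 + \frac{4}{53} = - \frac{2593}{53}$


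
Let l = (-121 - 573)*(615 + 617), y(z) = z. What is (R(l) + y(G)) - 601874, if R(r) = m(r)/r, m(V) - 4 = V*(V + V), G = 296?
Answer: -494107840689/213752 ≈ -2.3116e+6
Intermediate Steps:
l = -855008 (l = -694*1232 = -855008)
m(V) = 4 + 2*V² (m(V) = 4 + V*(V + V) = 4 + V*(2*V) = 4 + 2*V²)
R(r) = (4 + 2*r²)/r
(R(l) + y(G)) - 601874 = ((2*(-855008) + 4/(-855008)) + 296) - 601874 = ((-1710016 + 4*(-1/855008)) + 296) - 601874 = ((-1710016 - 1/213752) + 296) - 601874 = (-365519340033/213752 + 296) - 601874 = -365456069441/213752 - 601874 = -494107840689/213752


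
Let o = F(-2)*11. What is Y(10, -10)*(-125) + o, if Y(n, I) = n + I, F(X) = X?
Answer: -22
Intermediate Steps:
Y(n, I) = I + n
o = -22 (o = -2*11 = -22)
Y(10, -10)*(-125) + o = (-10 + 10)*(-125) - 22 = 0*(-125) - 22 = 0 - 22 = -22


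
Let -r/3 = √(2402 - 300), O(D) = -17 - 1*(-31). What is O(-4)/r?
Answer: -7*√2102/3153 ≈ -0.10179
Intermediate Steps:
O(D) = 14 (O(D) = -17 + 31 = 14)
r = -3*√2102 (r = -3*√(2402 - 300) = -3*√2102 ≈ -137.54)
O(-4)/r = 14/((-3*√2102)) = 14*(-√2102/6306) = -7*√2102/3153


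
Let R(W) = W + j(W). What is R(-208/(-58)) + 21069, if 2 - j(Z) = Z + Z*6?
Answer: 610435/29 ≈ 21049.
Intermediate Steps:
j(Z) = 2 - 7*Z (j(Z) = 2 - (Z + Z*6) = 2 - (Z + 6*Z) = 2 - 7*Z)
R(W) = 2 - 6*W (R(W) = W + (2 - 7*W) = 2 - 6*W)
R(-208/(-58)) + 21069 = (2 - (-1248)/(-58)) + 21069 = (2 - (-1248)*(-1)/58) + 21069 = (2 - 6*104/29) + 21069 = (2 - 624/29) + 21069 = -566/29 + 21069 = 610435/29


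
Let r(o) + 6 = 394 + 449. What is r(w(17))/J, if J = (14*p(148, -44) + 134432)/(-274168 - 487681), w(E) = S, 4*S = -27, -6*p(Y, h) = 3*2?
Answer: -212555871/44806 ≈ -4743.9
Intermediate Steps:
p(Y, h) = -1 (p(Y, h) = -2/2 = -⅙*6 = -1)
S = -27/4 (S = (¼)*(-27) = -27/4 ≈ -6.7500)
w(E) = -27/4
r(o) = 837 (r(o) = -6 + (394 + 449) = -6 + 843 = 837)
J = -134418/761849 (J = (14*(-1) + 134432)/(-274168 - 487681) = (-14 + 134432)/(-761849) = 134418*(-1/761849) = -134418/761849 ≈ -0.17644)
r(w(17))/J = 837/(-134418/761849) = 837*(-761849/134418) = -212555871/44806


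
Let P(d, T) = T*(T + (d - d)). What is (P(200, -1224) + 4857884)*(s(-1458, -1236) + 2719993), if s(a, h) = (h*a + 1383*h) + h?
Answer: 17869789379420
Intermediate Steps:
s(a, h) = 1384*h + a*h (s(a, h) = (a*h + 1383*h) + h = (1383*h + a*h) + h = 1384*h + a*h)
P(d, T) = T² (P(d, T) = T*(T + 0) = T*T = T²)
(P(200, -1224) + 4857884)*(s(-1458, -1236) + 2719993) = ((-1224)² + 4857884)*(-1236*(1384 - 1458) + 2719993) = (1498176 + 4857884)*(-1236*(-74) + 2719993) = 6356060*(91464 + 2719993) = 6356060*2811457 = 17869789379420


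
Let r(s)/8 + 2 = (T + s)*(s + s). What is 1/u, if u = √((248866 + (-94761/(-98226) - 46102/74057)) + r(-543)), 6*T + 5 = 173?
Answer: √3085558166887959510249330/3817540677319585 ≈ 0.00046013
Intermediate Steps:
T = 28 (T = -⅚ + (⅙)*173 = -⅚ + 173/6 = 28)
r(s) = -16 + 16*s*(28 + s) (r(s) = -16 + 8*((28 + s)*(s + s)) = -16 + 8*((28 + s)*(2*s)) = -16 + 8*(2*s*(28 + s)) = -16 + 16*s*(28 + s))
u = √3085558166887959510249330/808258098 (u = √((248866 + (-94761/(-98226) - 46102/74057)) + (-16 + 16*(-543)² + 448*(-543))) = √((248866 + (-94761*(-1/98226) - 46102*1/74057)) + (-16 + 16*294849 - 243264)) = √((248866 + (10529/10914 - 46102/74057)) + (-16 + 4717584 - 243264)) = √((248866 + 276588925/808258098) + 4474304) = √(201148236405793/808258098 + 4474304) = √(3817540677319585/808258098) = √3085558166887959510249330/808258098 ≈ 2173.3)
1/u = 1/(√3085558166887959510249330/808258098) = √3085558166887959510249330/3817540677319585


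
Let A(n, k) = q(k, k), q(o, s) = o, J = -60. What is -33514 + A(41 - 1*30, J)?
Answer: -33574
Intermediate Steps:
A(n, k) = k
-33514 + A(41 - 1*30, J) = -33514 - 60 = -33574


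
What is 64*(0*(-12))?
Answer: 0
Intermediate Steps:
64*(0*(-12)) = 64*0 = 0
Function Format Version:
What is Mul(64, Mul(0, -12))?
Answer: 0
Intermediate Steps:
Mul(64, Mul(0, -12)) = Mul(64, 0) = 0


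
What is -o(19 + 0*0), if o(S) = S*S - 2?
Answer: -359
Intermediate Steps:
o(S) = -2 + S² (o(S) = S² - 2 = -2 + S²)
-o(19 + 0*0) = -(-2 + (19 + 0*0)²) = -(-2 + (19 + 0)²) = -(-2 + 19²) = -(-2 + 361) = -1*359 = -359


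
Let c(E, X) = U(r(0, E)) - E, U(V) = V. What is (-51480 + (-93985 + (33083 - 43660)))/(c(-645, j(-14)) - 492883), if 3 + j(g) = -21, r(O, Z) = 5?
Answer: 156042/492233 ≈ 0.31701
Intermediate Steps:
j(g) = -24 (j(g) = -3 - 21 = -24)
c(E, X) = 5 - E
(-51480 + (-93985 + (33083 - 43660)))/(c(-645, j(-14)) - 492883) = (-51480 + (-93985 + (33083 - 43660)))/((5 - 1*(-645)) - 492883) = (-51480 + (-93985 - 10577))/((5 + 645) - 492883) = (-51480 - 104562)/(650 - 492883) = -156042/(-492233) = -156042*(-1/492233) = 156042/492233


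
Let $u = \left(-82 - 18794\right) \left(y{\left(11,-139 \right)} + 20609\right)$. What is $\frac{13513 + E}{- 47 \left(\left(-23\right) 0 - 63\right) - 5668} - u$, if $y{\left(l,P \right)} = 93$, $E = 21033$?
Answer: $\frac{1057816932518}{2707} \approx 3.9077 \cdot 10^{8}$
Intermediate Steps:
$u = -390770952$ ($u = \left(-82 - 18794\right) \left(93 + 20609\right) = \left(-18876\right) 20702 = -390770952$)
$\frac{13513 + E}{- 47 \left(\left(-23\right) 0 - 63\right) - 5668} - u = \frac{13513 + 21033}{- 47 \left(\left(-23\right) 0 - 63\right) - 5668} - -390770952 = \frac{34546}{- 47 \left(0 - 63\right) - 5668} + 390770952 = \frac{34546}{\left(-47\right) \left(-63\right) - 5668} + 390770952 = \frac{34546}{2961 - 5668} + 390770952 = \frac{34546}{-2707} + 390770952 = 34546 \left(- \frac{1}{2707}\right) + 390770952 = - \frac{34546}{2707} + 390770952 = \frac{1057816932518}{2707}$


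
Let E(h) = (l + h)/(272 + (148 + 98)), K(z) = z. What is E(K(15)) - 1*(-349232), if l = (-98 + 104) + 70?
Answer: 25843181/74 ≈ 3.4923e+5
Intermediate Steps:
l = 76 (l = 6 + 70 = 76)
E(h) = 38/259 + h/518 (E(h) = (76 + h)/(272 + (148 + 98)) = (76 + h)/(272 + 246) = (76 + h)/518 = (76 + h)*(1/518) = 38/259 + h/518)
E(K(15)) - 1*(-349232) = (38/259 + (1/518)*15) - 1*(-349232) = (38/259 + 15/518) + 349232 = 13/74 + 349232 = 25843181/74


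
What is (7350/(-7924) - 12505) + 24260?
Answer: 6652805/566 ≈ 11754.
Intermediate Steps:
(7350/(-7924) - 12505) + 24260 = (7350*(-1/7924) - 12505) + 24260 = (-525/566 - 12505) + 24260 = -7078355/566 + 24260 = 6652805/566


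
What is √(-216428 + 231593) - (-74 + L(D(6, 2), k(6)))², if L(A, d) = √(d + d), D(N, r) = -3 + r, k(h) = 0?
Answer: -5476 + 3*√1685 ≈ -5352.9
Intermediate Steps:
L(A, d) = √2*√d (L(A, d) = √(2*d) = √2*√d)
√(-216428 + 231593) - (-74 + L(D(6, 2), k(6)))² = √(-216428 + 231593) - (-74 + √2*√0)² = √15165 - (-74 + √2*0)² = 3*√1685 - (-74 + 0)² = 3*√1685 - 1*(-74)² = 3*√1685 - 1*5476 = 3*√1685 - 5476 = -5476 + 3*√1685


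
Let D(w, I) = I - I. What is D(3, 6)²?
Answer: 0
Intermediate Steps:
D(w, I) = 0
D(3, 6)² = 0² = 0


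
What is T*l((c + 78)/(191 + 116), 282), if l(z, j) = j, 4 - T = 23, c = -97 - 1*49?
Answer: -5358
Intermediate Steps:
c = -146 (c = -97 - 49 = -146)
T = -19 (T = 4 - 1*23 = 4 - 23 = -19)
T*l((c + 78)/(191 + 116), 282) = -19*282 = -5358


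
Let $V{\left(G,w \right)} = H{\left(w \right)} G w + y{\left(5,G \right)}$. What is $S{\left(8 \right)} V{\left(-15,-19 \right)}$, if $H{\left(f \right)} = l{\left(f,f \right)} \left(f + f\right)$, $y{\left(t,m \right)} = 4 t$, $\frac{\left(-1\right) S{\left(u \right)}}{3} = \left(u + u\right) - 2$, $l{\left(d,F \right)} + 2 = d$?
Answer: $-9552900$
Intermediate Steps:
$l{\left(d,F \right)} = -2 + d$
$S{\left(u \right)} = 6 - 6 u$ ($S{\left(u \right)} = - 3 \left(\left(u + u\right) - 2\right) = - 3 \left(2 u - 2\right) = - 3 \left(-2 + 2 u\right) = 6 - 6 u$)
$H{\left(f \right)} = 2 f \left(-2 + f\right)$ ($H{\left(f \right)} = \left(-2 + f\right) \left(f + f\right) = \left(-2 + f\right) 2 f = 2 f \left(-2 + f\right)$)
$V{\left(G,w \right)} = 20 + 2 G w^{2} \left(-2 + w\right)$ ($V{\left(G,w \right)} = 2 w \left(-2 + w\right) G w + 4 \cdot 5 = 2 G w \left(-2 + w\right) w + 20 = 2 G w^{2} \left(-2 + w\right) + 20 = 20 + 2 G w^{2} \left(-2 + w\right)$)
$S{\left(8 \right)} V{\left(-15,-19 \right)} = \left(6 - 48\right) \left(20 + 2 \left(-15\right) \left(-19\right)^{2} \left(-2 - 19\right)\right) = \left(6 - 48\right) \left(20 + 2 \left(-15\right) 361 \left(-21\right)\right) = - 42 \left(20 + 227430\right) = \left(-42\right) 227450 = -9552900$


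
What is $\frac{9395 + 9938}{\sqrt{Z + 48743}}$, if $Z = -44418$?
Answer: $\frac{19333 \sqrt{173}}{865} \approx 293.97$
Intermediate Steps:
$\frac{9395 + 9938}{\sqrt{Z + 48743}} = \frac{9395 + 9938}{\sqrt{-44418 + 48743}} = \frac{19333}{\sqrt{4325}} = \frac{19333}{5 \sqrt{173}} = 19333 \frac{\sqrt{173}}{865} = \frac{19333 \sqrt{173}}{865}$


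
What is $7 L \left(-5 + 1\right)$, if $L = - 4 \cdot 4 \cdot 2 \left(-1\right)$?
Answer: $-896$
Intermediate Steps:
$L = 32$ ($L = \left(-4\right) 8 \left(-1\right) = \left(-32\right) \left(-1\right) = 32$)
$7 L \left(-5 + 1\right) = 7 \cdot 32 \left(-5 + 1\right) = 224 \left(-4\right) = -896$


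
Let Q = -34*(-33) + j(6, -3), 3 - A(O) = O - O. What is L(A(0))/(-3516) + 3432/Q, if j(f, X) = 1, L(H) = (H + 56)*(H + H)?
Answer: 1944895/658078 ≈ 2.9554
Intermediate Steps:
A(O) = 3 (A(O) = 3 - (O - O) = 3 - 1*0 = 3 + 0 = 3)
L(H) = 2*H*(56 + H) (L(H) = (56 + H)*(2*H) = 2*H*(56 + H))
Q = 1123 (Q = -34*(-33) + 1 = 1122 + 1 = 1123)
L(A(0))/(-3516) + 3432/Q = (2*3*(56 + 3))/(-3516) + 3432/1123 = (2*3*59)*(-1/3516) + 3432*(1/1123) = 354*(-1/3516) + 3432/1123 = -59/586 + 3432/1123 = 1944895/658078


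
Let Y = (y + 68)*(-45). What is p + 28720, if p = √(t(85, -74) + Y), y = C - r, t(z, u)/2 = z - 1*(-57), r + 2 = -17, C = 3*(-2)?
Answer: 28720 + I*√3361 ≈ 28720.0 + 57.974*I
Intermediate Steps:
C = -6
r = -19 (r = -2 - 17 = -19)
t(z, u) = 114 + 2*z (t(z, u) = 2*(z - 1*(-57)) = 2*(z + 57) = 2*(57 + z) = 114 + 2*z)
y = 13 (y = -6 - 1*(-19) = -6 + 19 = 13)
Y = -3645 (Y = (13 + 68)*(-45) = 81*(-45) = -3645)
p = I*√3361 (p = √((114 + 2*85) - 3645) = √((114 + 170) - 3645) = √(284 - 3645) = √(-3361) = I*√3361 ≈ 57.974*I)
p + 28720 = I*√3361 + 28720 = 28720 + I*√3361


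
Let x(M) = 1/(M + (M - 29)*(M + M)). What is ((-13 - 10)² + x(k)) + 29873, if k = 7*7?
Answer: 61077619/2009 ≈ 30402.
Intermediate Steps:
k = 49
x(M) = 1/(M + 2*M*(-29 + M)) (x(M) = 1/(M + (-29 + M)*(2*M)) = 1/(M + 2*M*(-29 + M)))
((-13 - 10)² + x(k)) + 29873 = ((-13 - 10)² + 1/(49*(-57 + 2*49))) + 29873 = ((-23)² + 1/(49*(-57 + 98))) + 29873 = (529 + (1/49)/41) + 29873 = (529 + (1/49)*(1/41)) + 29873 = (529 + 1/2009) + 29873 = 1062762/2009 + 29873 = 61077619/2009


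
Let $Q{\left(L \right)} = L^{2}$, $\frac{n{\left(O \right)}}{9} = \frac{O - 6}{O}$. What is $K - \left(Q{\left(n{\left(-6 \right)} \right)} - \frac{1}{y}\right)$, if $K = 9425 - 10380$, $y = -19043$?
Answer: $- \frac{24355998}{19043} \approx -1279.0$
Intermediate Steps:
$n{\left(O \right)} = \frac{9 \left(-6 + O\right)}{O}$ ($n{\left(O \right)} = 9 \frac{O - 6}{O} = 9 \frac{-6 + O}{O} = \frac{9 \left(-6 + O\right)}{O}$)
$K = -955$ ($K = 9425 - 10380 = -955$)
$K - \left(Q{\left(n{\left(-6 \right)} \right)} - \frac{1}{y}\right) = -955 - \left(\left(9 - \frac{54}{-6}\right)^{2} - \frac{1}{-19043}\right) = -955 - \left(\left(9 - -9\right)^{2} - - \frac{1}{19043}\right) = -955 - \left(\left(9 + 9\right)^{2} + \frac{1}{19043}\right) = -955 - \left(18^{2} + \frac{1}{19043}\right) = -955 - \left(324 + \frac{1}{19043}\right) = -955 - \frac{6169933}{19043} = - \frac{24355998}{19043}$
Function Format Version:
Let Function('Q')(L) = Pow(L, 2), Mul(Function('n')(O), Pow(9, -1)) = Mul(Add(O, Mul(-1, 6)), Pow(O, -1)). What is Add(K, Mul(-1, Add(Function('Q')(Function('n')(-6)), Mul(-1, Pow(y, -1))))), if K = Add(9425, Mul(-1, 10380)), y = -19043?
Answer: Rational(-24355998, 19043) ≈ -1279.0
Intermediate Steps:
Function('n')(O) = Mul(9, Pow(O, -1), Add(-6, O)) (Function('n')(O) = Mul(9, Mul(Add(O, Mul(-1, 6)), Pow(O, -1))) = Mul(9, Mul(Add(O, -6), Pow(O, -1))) = Mul(9, Mul(Add(-6, O), Pow(O, -1))) = Mul(9, Mul(Pow(O, -1), Add(-6, O))) = Mul(9, Pow(O, -1), Add(-6, O)))
K = -955 (K = Add(9425, -10380) = -955)
Add(K, Mul(-1, Add(Function('Q')(Function('n')(-6)), Mul(-1, Pow(y, -1))))) = Add(-955, Mul(-1, Add(Pow(Add(9, Mul(-54, Pow(-6, -1))), 2), Mul(-1, Pow(-19043, -1))))) = Add(-955, Mul(-1, Add(Pow(Add(9, Mul(-54, Rational(-1, 6))), 2), Mul(-1, Rational(-1, 19043))))) = Add(-955, Mul(-1, Add(Pow(Add(9, 9), 2), Rational(1, 19043)))) = Add(-955, Mul(-1, Add(Pow(18, 2), Rational(1, 19043)))) = Add(-955, Mul(-1, Add(324, Rational(1, 19043)))) = Add(-955, Mul(-1, Rational(6169933, 19043))) = Add(-955, Rational(-6169933, 19043)) = Rational(-24355998, 19043)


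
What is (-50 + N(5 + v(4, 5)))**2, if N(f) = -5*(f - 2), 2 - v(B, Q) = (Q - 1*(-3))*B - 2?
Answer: 5625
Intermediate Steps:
v(B, Q) = 4 - B*(3 + Q) (v(B, Q) = 2 - ((Q - 1*(-3))*B - 2) = 2 - ((Q + 3)*B - 2) = 2 - ((3 + Q)*B - 2) = 2 - (B*(3 + Q) - 2) = 2 - (-2 + B*(3 + Q)) = 2 + (2 - B*(3 + Q)) = 4 - B*(3 + Q))
N(f) = 10 - 5*f (N(f) = -5*(-2 + f) = 10 - 5*f)
(-50 + N(5 + v(4, 5)))**2 = (-50 + (10 - 5*(5 + (4 - 3*4 - 1*4*5))))**2 = (-50 + (10 - 5*(5 + (4 - 12 - 20))))**2 = (-50 + (10 - 5*(5 - 28)))**2 = (-50 + (10 - 5*(-23)))**2 = (-50 + (10 + 115))**2 = (-50 + 125)**2 = 75**2 = 5625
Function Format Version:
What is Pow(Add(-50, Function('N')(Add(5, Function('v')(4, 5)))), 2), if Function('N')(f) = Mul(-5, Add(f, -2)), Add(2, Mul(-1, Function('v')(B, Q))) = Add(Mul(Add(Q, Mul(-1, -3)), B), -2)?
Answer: 5625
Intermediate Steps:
Function('v')(B, Q) = Add(4, Mul(-1, B, Add(3, Q))) (Function('v')(B, Q) = Add(2, Mul(-1, Add(Mul(Add(Q, Mul(-1, -3)), B), -2))) = Add(2, Mul(-1, Add(Mul(Add(Q, 3), B), -2))) = Add(2, Mul(-1, Add(Mul(Add(3, Q), B), -2))) = Add(2, Mul(-1, Add(Mul(B, Add(3, Q)), -2))) = Add(2, Mul(-1, Add(-2, Mul(B, Add(3, Q))))) = Add(2, Add(2, Mul(-1, B, Add(3, Q)))) = Add(4, Mul(-1, B, Add(3, Q))))
Function('N')(f) = Add(10, Mul(-5, f)) (Function('N')(f) = Mul(-5, Add(-2, f)) = Add(10, Mul(-5, f)))
Pow(Add(-50, Function('N')(Add(5, Function('v')(4, 5)))), 2) = Pow(Add(-50, Add(10, Mul(-5, Add(5, Add(4, Mul(-3, 4), Mul(-1, 4, 5)))))), 2) = Pow(Add(-50, Add(10, Mul(-5, Add(5, Add(4, -12, -20))))), 2) = Pow(Add(-50, Add(10, Mul(-5, Add(5, -28)))), 2) = Pow(Add(-50, Add(10, Mul(-5, -23))), 2) = Pow(Add(-50, Add(10, 115)), 2) = Pow(Add(-50, 125), 2) = Pow(75, 2) = 5625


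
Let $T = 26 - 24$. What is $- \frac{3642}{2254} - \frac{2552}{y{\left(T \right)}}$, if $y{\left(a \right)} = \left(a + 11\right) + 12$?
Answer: $- \frac{2921629}{28175} \approx -103.7$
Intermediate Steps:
$T = 2$
$y{\left(a \right)} = 23 + a$ ($y{\left(a \right)} = \left(11 + a\right) + 12 = 23 + a$)
$- \frac{3642}{2254} - \frac{2552}{y{\left(T \right)}} = - \frac{3642}{2254} - \frac{2552}{23 + 2} = \left(-3642\right) \frac{1}{2254} - \frac{2552}{25} = - \frac{1821}{1127} - \frac{2552}{25} = - \frac{2921629}{28175}$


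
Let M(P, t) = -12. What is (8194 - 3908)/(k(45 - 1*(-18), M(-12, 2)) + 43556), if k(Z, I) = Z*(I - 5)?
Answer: 4286/42485 ≈ 0.10088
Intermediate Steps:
k(Z, I) = Z*(-5 + I)
(8194 - 3908)/(k(45 - 1*(-18), M(-12, 2)) + 43556) = (8194 - 3908)/((45 - 1*(-18))*(-5 - 12) + 43556) = 4286/((45 + 18)*(-17) + 43556) = 4286/(63*(-17) + 43556) = 4286/(-1071 + 43556) = 4286/42485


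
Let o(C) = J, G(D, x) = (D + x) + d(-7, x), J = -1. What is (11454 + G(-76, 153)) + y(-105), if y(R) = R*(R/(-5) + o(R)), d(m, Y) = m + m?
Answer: 9417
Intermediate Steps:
d(m, Y) = 2*m
G(D, x) = -14 + D + x (G(D, x) = (D + x) + 2*(-7) = (D + x) - 14 = -14 + D + x)
o(C) = -1
y(R) = R*(-1 - R/5) (y(R) = R*(R/(-5) - 1) = R*(R*(-⅕) - 1) = R*(-R/5 - 1) = R*(-1 - R/5))
(11454 + G(-76, 153)) + y(-105) = (11454 + (-14 - 76 + 153)) - ⅕*(-105)*(5 - 105) = (11454 + 63) - ⅕*(-105)*(-100) = 11517 - 2100 = 9417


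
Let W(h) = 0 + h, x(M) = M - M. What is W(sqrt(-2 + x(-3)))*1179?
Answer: 1179*I*sqrt(2) ≈ 1667.4*I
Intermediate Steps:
x(M) = 0
W(h) = h
W(sqrt(-2 + x(-3)))*1179 = sqrt(-2 + 0)*1179 = sqrt(-2)*1179 = (I*sqrt(2))*1179 = 1179*I*sqrt(2)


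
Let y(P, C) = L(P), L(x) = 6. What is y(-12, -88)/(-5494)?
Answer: -3/2747 ≈ -0.0010921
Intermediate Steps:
y(P, C) = 6
y(-12, -88)/(-5494) = 6/(-5494) = 6*(-1/5494) = -3/2747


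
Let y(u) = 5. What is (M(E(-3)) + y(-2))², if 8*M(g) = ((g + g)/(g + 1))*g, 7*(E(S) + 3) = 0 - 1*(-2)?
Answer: 1739761/112896 ≈ 15.410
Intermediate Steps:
E(S) = -19/7 (E(S) = -3 + (0 - 1*(-2))/7 = -3 + (0 + 2)/7 = -3 + (⅐)*2 = -3 + 2/7 = -19/7)
M(g) = g²/(4*(1 + g)) (M(g) = (((g + g)/(g + 1))*g)/8 = (((2*g)/(1 + g))*g)/8 = ((2*g/(1 + g))*g)/8 = (2*g²/(1 + g))/8 = g²/(4*(1 + g)))
(M(E(-3)) + y(-2))² = ((-19/7)²/(4*(1 - 19/7)) + 5)² = ((¼)*(361/49)/(-12/7) + 5)² = ((¼)*(361/49)*(-7/12) + 5)² = (-361/336 + 5)² = (1319/336)² = 1739761/112896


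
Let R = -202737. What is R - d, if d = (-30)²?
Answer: -203637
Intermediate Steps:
d = 900
R - d = -202737 - 1*900 = -202737 - 900 = -203637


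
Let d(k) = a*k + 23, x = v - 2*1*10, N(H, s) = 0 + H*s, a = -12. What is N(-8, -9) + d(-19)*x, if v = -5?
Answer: -6203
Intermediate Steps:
N(H, s) = H*s
x = -25 (x = -5 - 2*1*10 = -5 - 2*10 = -5 - 20 = -25)
d(k) = 23 - 12*k (d(k) = -12*k + 23 = 23 - 12*k)
N(-8, -9) + d(-19)*x = -8*(-9) + (23 - 12*(-19))*(-25) = 72 + (23 + 228)*(-25) = 72 + 251*(-25) = 72 - 6275 = -6203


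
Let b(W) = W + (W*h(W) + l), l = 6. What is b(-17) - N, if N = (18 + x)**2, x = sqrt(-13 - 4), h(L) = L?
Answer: 278 - (18 + I*sqrt(17))**2 ≈ -29.0 - 148.43*I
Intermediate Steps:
x = I*sqrt(17) (x = sqrt(-17) = I*sqrt(17) ≈ 4.1231*I)
b(W) = 6 + W + W**2 (b(W) = W + (W*W + 6) = W + (W**2 + 6) = W + (6 + W**2) = 6 + W + W**2)
N = (18 + I*sqrt(17))**2 ≈ 307.0 + 148.43*I
b(-17) - N = (6 - 17 + (-17)**2) - (18 + I*sqrt(17))**2 = (6 - 17 + 289) - (18 + I*sqrt(17))**2 = 278 - (18 + I*sqrt(17))**2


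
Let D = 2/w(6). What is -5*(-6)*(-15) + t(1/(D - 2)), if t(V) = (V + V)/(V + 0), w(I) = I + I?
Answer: -448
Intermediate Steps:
w(I) = 2*I
D = ⅙ (D = 2/((2*6)) = 2/12 = 2*(1/12) = ⅙ ≈ 0.16667)
t(V) = 2 (t(V) = (2*V)/V = 2)
-5*(-6)*(-15) + t(1/(D - 2)) = -5*(-6)*(-15) + 2 = 30*(-15) + 2 = -450 + 2 = -448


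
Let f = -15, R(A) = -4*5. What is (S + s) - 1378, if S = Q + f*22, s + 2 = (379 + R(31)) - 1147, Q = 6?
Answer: -2492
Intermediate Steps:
R(A) = -20
s = -790 (s = -2 + ((379 - 20) - 1147) = -2 + (359 - 1147) = -2 - 788 = -790)
S = -324 (S = 6 - 15*22 = 6 - 330 = -324)
(S + s) - 1378 = (-324 - 790) - 1378 = -1114 - 1378 = -2492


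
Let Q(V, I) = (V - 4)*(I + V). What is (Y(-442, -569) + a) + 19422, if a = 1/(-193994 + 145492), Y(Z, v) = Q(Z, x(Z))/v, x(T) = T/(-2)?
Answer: 531220676535/27597638 ≈ 19249.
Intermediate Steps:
x(T) = -T/2 (x(T) = T*(-1/2) = -T/2)
Q(V, I) = (-4 + V)*(I + V)
Y(Z, v) = (Z**2/2 - 2*Z)/v (Y(Z, v) = (Z**2 - (-2)*Z - 4*Z + (-Z/2)*Z)/v = (Z**2 + 2*Z - 4*Z - Z**2/2)/v = (Z**2/2 - 2*Z)/v)
a = -1/48502 (a = 1/(-48502) = -1/48502 ≈ -2.0618e-5)
(Y(-442, -569) + a) + 19422 = ((1/2)*(-442)*(-4 - 442)/(-569) - 1/48502) + 19422 = ((1/2)*(-442)*(-1/569)*(-446) - 1/48502) + 19422 = (-98566/569 - 1/48502) + 19422 = -4780648701/27597638 + 19422 = 531220676535/27597638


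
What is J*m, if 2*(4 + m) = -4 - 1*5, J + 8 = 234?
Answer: -1921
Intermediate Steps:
J = 226 (J = -8 + 234 = 226)
m = -17/2 (m = -4 + (-4 - 1*5)/2 = -4 + (-4 - 5)/2 = -4 + (½)*(-9) = -4 - 9/2 = -17/2 ≈ -8.5000)
J*m = 226*(-17/2) = -1921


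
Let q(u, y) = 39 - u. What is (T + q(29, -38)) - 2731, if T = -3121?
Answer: -5842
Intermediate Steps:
(T + q(29, -38)) - 2731 = (-3121 + (39 - 1*29)) - 2731 = (-3121 + (39 - 29)) - 2731 = (-3121 + 10) - 2731 = -3111 - 2731 = -5842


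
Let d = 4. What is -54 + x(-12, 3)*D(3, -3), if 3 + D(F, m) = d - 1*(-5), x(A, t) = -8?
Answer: -102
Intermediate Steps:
D(F, m) = 6 (D(F, m) = -3 + (4 - 1*(-5)) = -3 + (4 + 5) = -3 + 9 = 6)
-54 + x(-12, 3)*D(3, -3) = -54 - 8*6 = -54 - 48 = -102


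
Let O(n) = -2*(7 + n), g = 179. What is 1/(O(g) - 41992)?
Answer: -1/42364 ≈ -2.3605e-5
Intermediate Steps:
O(n) = -14 - 2*n
1/(O(g) - 41992) = 1/((-14 - 2*179) - 41992) = 1/((-14 - 358) - 41992) = 1/(-372 - 41992) = 1/(-42364) = -1/42364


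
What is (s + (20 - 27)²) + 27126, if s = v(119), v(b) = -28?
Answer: 27147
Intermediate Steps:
s = -28
(s + (20 - 27)²) + 27126 = (-28 + (20 - 27)²) + 27126 = (-28 + (-7)²) + 27126 = (-28 + 49) + 27126 = 21 + 27126 = 27147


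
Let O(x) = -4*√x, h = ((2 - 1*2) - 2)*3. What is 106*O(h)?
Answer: -424*I*√6 ≈ -1038.6*I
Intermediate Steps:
h = -6 (h = ((2 - 2) - 2)*3 = (0 - 2)*3 = -2*3 = -6)
106*O(h) = 106*(-4*I*√6) = -424*I*√6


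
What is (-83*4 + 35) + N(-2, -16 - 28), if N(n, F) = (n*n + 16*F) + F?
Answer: -1041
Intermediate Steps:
N(n, F) = n² + 17*F (N(n, F) = (n² + 16*F) + F = n² + 17*F)
(-83*4 + 35) + N(-2, -16 - 28) = (-83*4 + 35) + ((-2)² + 17*(-16 - 28)) = (-332 + 35) + (4 + 17*(-44)) = -297 + (4 - 748) = -297 - 744 = -1041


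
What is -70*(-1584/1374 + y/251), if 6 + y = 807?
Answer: -8201550/57479 ≈ -142.69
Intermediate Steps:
y = 801 (y = -6 + 807 = 801)
-70*(-1584/1374 + y/251) = -70*(-1584/1374 + 801/251) = -70*(-1584*1/1374 + 801*(1/251)) = -70*(-264/229 + 801/251) = -70*117165/57479 = -8201550/57479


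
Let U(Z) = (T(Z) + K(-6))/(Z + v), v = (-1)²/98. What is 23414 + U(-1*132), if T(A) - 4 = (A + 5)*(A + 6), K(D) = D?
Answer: 60258418/2587 ≈ 23293.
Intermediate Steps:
T(A) = 4 + (5 + A)*(6 + A) (T(A) = 4 + (A + 5)*(A + 6) = 4 + (5 + A)*(6 + A))
v = 1/98 (v = 1*(1/98) = 1/98 ≈ 0.010204)
U(Z) = (28 + Z² + 11*Z)/(1/98 + Z) (U(Z) = ((34 + Z² + 11*Z) - 6)/(Z + 1/98) = (28 + Z² + 11*Z)/(1/98 + Z))
23414 + U(-1*132) = 23414 + 98*(28 + (-1*132)² + 11*(-1*132))/(1 + 98*(-1*132)) = 23414 + 98*(28 + (-132)² + 11*(-132))/(1 + 98*(-132)) = 23414 + 98*(28 + 17424 - 1452)/(1 - 12936) = 23414 + 98*16000/(-12935) = 23414 + 98*(-1/12935)*16000 = 23414 - 313600/2587 = 60258418/2587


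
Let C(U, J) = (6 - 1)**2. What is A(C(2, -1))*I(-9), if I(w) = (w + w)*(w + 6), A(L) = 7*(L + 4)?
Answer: 10962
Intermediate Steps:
C(U, J) = 25 (C(U, J) = 5**2 = 25)
A(L) = 28 + 7*L (A(L) = 7*(4 + L) = 28 + 7*L)
I(w) = 2*w*(6 + w) (I(w) = (2*w)*(6 + w) = 2*w*(6 + w))
A(C(2, -1))*I(-9) = (28 + 7*25)*(2*(-9)*(6 - 9)) = (28 + 175)*(2*(-9)*(-3)) = 203*54 = 10962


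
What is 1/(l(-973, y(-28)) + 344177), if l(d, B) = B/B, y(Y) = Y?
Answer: 1/344178 ≈ 2.9055e-6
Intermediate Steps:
l(d, B) = 1
1/(l(-973, y(-28)) + 344177) = 1/(1 + 344177) = 1/344178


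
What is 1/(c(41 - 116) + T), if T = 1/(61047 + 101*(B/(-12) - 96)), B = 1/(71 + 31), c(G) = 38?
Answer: 62853523/2388435098 ≈ 0.026316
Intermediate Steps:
B = 1/102 ≈ 0.0098039
T = 1224/62853523 (T = 1/(61047 + 101*((1/102)/(-12) - 96)) = 1/(61047 + 101*((1/102)*(-1/12) - 96)) = 1/(61047 + 101*(-1/1224 - 96)) = 1/(61047 + 101*(-117505/1224)) = 1/(61047 - 11868005/1224) = 1/(62853523/1224) = 1224/62853523 ≈ 1.9474e-5)
1/(c(41 - 116) + T) = 1/(38 + 1224/62853523) = 1/(2388435098/62853523) = 62853523/2388435098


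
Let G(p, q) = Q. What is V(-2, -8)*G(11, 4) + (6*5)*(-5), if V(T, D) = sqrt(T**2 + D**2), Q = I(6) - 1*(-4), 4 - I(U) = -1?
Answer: -150 + 18*sqrt(17) ≈ -75.784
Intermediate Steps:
I(U) = 5 (I(U) = 4 - 1*(-1) = 4 + 1 = 5)
Q = 9 (Q = 5 - 1*(-4) = 5 + 4 = 9)
G(p, q) = 9
V(T, D) = sqrt(D**2 + T**2)
V(-2, -8)*G(11, 4) + (6*5)*(-5) = sqrt((-8)**2 + (-2)**2)*9 + (6*5)*(-5) = sqrt(64 + 4)*9 + 30*(-5) = sqrt(68)*9 - 150 = (2*sqrt(17))*9 - 150 = 18*sqrt(17) - 150 = -150 + 18*sqrt(17)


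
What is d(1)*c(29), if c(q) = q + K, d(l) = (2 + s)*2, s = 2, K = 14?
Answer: 344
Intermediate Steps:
d(l) = 8 (d(l) = (2 + 2)*2 = 4*2 = 8)
c(q) = 14 + q (c(q) = q + 14 = 14 + q)
d(1)*c(29) = 8*(14 + 29) = 8*43 = 344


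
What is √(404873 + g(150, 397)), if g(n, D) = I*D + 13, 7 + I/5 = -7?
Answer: 2*√94274 ≈ 614.08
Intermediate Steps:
I = -70 (I = -35 + 5*(-7) = -35 - 35 = -70)
g(n, D) = 13 - 70*D (g(n, D) = -70*D + 13 = 13 - 70*D)
√(404873 + g(150, 397)) = √(404873 + (13 - 70*397)) = √(404873 + (13 - 27790)) = √(404873 - 27777) = √377096 = 2*√94274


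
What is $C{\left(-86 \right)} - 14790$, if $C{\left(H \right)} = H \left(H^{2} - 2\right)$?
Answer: $-650674$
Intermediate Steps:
$C{\left(H \right)} = H \left(-2 + H^{2}\right)$
$C{\left(-86 \right)} - 14790 = - 86 \left(-2 + \left(-86\right)^{2}\right) - 14790 = - 86 \left(-2 + 7396\right) - 14790 = \left(-86\right) 7394 - 14790 = -635884 - 14790 = -650674$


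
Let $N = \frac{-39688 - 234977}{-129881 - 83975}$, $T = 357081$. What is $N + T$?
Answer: $\frac{76364189001}{213856} \approx 3.5708 \cdot 10^{5}$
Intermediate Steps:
$N = \frac{274665}{213856}$ ($N = - \frac{274665}{-213856} = \left(-274665\right) \left(- \frac{1}{213856}\right) = \frac{274665}{213856} \approx 1.2843$)
$N + T = \frac{274665}{213856} + 357081 = \frac{76364189001}{213856}$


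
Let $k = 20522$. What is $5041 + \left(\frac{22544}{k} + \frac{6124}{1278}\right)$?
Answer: $\frac{33091344929}{6556779} \approx 5046.9$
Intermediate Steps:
$5041 + \left(\frac{22544}{k} + \frac{6124}{1278}\right) = 5041 + \left(\frac{22544}{20522} + \frac{6124}{1278}\right) = 5041 + \left(22544 \cdot \frac{1}{20522} + 6124 \cdot \frac{1}{1278}\right) = 5041 + \left(\frac{11272}{10261} + \frac{3062}{639}\right) = 5041 + \frac{38621990}{6556779} = \frac{33091344929}{6556779}$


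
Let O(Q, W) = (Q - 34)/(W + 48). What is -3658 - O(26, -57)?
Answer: -32930/9 ≈ -3658.9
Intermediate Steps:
O(Q, W) = (-34 + Q)/(48 + W)
-3658 - O(26, -57) = -3658 - (-34 + 26)/(48 - 57) = -3658 - (-8)/(-9) = -3658 - (-1)*(-8)/9 = -3658 - 1*8/9 = -3658 - 8/9 = -32930/9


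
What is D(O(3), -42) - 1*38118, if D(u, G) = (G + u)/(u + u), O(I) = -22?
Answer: -419282/11 ≈ -38117.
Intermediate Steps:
D(u, G) = (G + u)/(2*u) (D(u, G) = (G + u)/((2*u)) = (G + u)*(1/(2*u)) = (G + u)/(2*u))
D(O(3), -42) - 1*38118 = (½)*(-42 - 22)/(-22) - 1*38118 = (½)*(-1/22)*(-64) - 38118 = 16/11 - 38118 = -419282/11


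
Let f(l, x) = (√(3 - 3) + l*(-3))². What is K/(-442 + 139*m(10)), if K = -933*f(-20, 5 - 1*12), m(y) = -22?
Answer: 33588/35 ≈ 959.66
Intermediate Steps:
f(l, x) = 9*l² (f(l, x) = (√0 - 3*l)² = (0 - 3*l)² = (-3*l)² = 9*l²)
K = -3358800 (K = -8397*(-20)² = -8397*400 = -933*3600 = -3358800)
K/(-442 + 139*m(10)) = -3358800/(-442 + 139*(-22)) = -3358800/(-442 - 3058) = -3358800/(-3500) = -3358800*(-1/3500) = 33588/35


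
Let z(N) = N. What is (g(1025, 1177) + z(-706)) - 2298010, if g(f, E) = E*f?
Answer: -1092291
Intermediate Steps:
(g(1025, 1177) + z(-706)) - 2298010 = (1177*1025 - 706) - 2298010 = (1206425 - 706) - 2298010 = 1205719 - 2298010 = -1092291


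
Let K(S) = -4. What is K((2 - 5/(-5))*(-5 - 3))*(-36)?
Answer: 144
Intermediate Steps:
K((2 - 5/(-5))*(-5 - 3))*(-36) = -4*(-36) = 144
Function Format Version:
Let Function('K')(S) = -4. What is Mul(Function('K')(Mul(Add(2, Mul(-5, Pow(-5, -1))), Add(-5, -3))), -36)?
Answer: 144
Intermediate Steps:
Mul(Function('K')(Mul(Add(2, Mul(-5, Pow(-5, -1))), Add(-5, -3))), -36) = Mul(-4, -36) = 144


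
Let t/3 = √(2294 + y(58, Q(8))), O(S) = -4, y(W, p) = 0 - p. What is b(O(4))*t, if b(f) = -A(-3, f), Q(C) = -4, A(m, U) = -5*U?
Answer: -60*√2298 ≈ -2876.2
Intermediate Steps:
y(W, p) = -p
b(f) = 5*f (b(f) = -(-5)*f = 5*f)
t = 3*√2298 (t = 3*√(2294 - 1*(-4)) = 3*√(2294 + 4) = 3*√2298 ≈ 143.81)
b(O(4))*t = (5*(-4))*(3*√2298) = -60*√2298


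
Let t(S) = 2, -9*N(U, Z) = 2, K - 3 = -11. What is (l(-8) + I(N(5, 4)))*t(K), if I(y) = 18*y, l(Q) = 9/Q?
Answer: -41/4 ≈ -10.250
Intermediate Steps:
K = -8 (K = 3 - 11 = -8)
N(U, Z) = -2/9 (N(U, Z) = -1/9*2 = -2/9)
(l(-8) + I(N(5, 4)))*t(K) = (9/(-8) + 18*(-2/9))*2 = (9*(-1/8) - 4)*2 = (-9/8 - 4)*2 = -41/8*2 = -41/4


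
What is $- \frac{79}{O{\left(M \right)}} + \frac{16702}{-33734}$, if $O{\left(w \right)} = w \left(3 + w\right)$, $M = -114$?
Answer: $- \frac{107006047}{213435018} \approx -0.50135$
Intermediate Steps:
$- \frac{79}{O{\left(M \right)}} + \frac{16702}{-33734} = - \frac{79}{\left(-114\right) \left(3 - 114\right)} + \frac{16702}{-33734} = - \frac{79}{\left(-114\right) \left(-111\right)} + 16702 \left(- \frac{1}{33734}\right) = - \frac{79}{12654} - \frac{8351}{16867} = - \frac{107006047}{213435018}$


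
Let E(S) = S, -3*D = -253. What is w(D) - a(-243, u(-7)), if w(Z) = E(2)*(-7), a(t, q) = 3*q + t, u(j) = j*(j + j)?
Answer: -65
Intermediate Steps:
D = 253/3 (D = -⅓*(-253) = 253/3 ≈ 84.333)
u(j) = 2*j² (u(j) = j*(2*j) = 2*j²)
a(t, q) = t + 3*q
w(Z) = -14 (w(Z) = 2*(-7) = -14)
w(D) - a(-243, u(-7)) = -14 - (-243 + 3*(2*(-7)²)) = -14 - (-243 + 3*(2*49)) = -14 - (-243 + 3*98) = -14 - (-243 + 294) = -14 - 1*51 = -14 - 51 = -65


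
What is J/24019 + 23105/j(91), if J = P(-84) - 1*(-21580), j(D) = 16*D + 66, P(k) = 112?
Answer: 587974219/36556918 ≈ 16.084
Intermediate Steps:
j(D) = 66 + 16*D
J = 21692 (J = 112 - 1*(-21580) = 112 + 21580 = 21692)
J/24019 + 23105/j(91) = 21692/24019 + 23105/(66 + 16*91) = 21692*(1/24019) + 23105/(66 + 1456) = 21692/24019 + 23105/1522 = 587974219/36556918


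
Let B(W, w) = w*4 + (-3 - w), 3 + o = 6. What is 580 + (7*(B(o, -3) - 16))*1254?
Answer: -245204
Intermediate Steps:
o = 3 (o = -3 + 6 = 3)
B(W, w) = -3 + 3*w (B(W, w) = 4*w + (-3 - w) = -3 + 3*w)
580 + (7*(B(o, -3) - 16))*1254 = 580 + (7*((-3 + 3*(-3)) - 16))*1254 = 580 + (7*((-3 - 9) - 16))*1254 = 580 + (7*(-12 - 16))*1254 = 580 + (7*(-28))*1254 = 580 - 196*1254 = 580 - 245784 = -245204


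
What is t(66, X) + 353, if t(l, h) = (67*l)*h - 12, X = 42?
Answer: 186065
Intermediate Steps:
t(l, h) = -12 + 67*h*l (t(l, h) = 67*h*l - 12 = -12 + 67*h*l)
t(66, X) + 353 = (-12 + 67*42*66) + 353 = (-12 + 185724) + 353 = 185712 + 353 = 186065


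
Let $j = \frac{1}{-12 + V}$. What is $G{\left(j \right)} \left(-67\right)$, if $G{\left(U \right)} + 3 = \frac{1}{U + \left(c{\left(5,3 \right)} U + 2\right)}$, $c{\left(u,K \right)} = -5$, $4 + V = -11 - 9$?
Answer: $\frac{3216}{19} \approx 169.26$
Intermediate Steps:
$V = -24$ ($V = -4 - 20 = -24$)
$j = - \frac{1}{36}$ ($j = \frac{1}{-12 - 24} = \frac{1}{-36} = - \frac{1}{36} \approx -0.027778$)
$G{\left(U \right)} = -3 + \frac{1}{2 - 4 U}$ ($G{\left(U \right)} = -3 + \frac{1}{U - \left(-2 + 5 U\right)} = -3 + \frac{1}{2 - 4 U}$)
$G{\left(j \right)} \left(-67\right) = \frac{-5 + 12 \left(- \frac{1}{36}\right)}{2 \left(1 - - \frac{1}{18}\right)} \left(-67\right) = \frac{-5 - \frac{1}{3}}{2 \left(1 + \frac{1}{18}\right)} \left(-67\right) = \frac{1}{2} \frac{1}{\frac{19}{18}} \left(- \frac{16}{3}\right) \left(-67\right) = \frac{1}{2} \cdot \frac{18}{19} \left(- \frac{16}{3}\right) \left(-67\right) = \left(- \frac{48}{19}\right) \left(-67\right) = \frac{3216}{19}$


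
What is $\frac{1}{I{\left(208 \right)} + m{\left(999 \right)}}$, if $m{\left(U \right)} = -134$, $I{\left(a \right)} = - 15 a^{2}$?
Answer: $- \frac{1}{649094} \approx -1.5406 \cdot 10^{-6}$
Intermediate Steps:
$\frac{1}{I{\left(208 \right)} + m{\left(999 \right)}} = \frac{1}{- 15 \cdot 208^{2} - 134} = \frac{1}{\left(-15\right) 43264 - 134} = \frac{1}{-648960 - 134} = \frac{1}{-649094} = - \frac{1}{649094}$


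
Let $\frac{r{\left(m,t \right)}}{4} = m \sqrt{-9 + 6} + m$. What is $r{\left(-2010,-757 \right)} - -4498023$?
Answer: $4489983 - 8040 i \sqrt{3} \approx 4.49 \cdot 10^{6} - 13926.0 i$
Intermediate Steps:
$r{\left(m,t \right)} = 4 m + 4 i m \sqrt{3}$ ($r{\left(m,t \right)} = 4 \left(m \sqrt{-9 + 6} + m\right) = 4 \left(m \sqrt{-3} + m\right) = 4 \left(m i \sqrt{3} + m\right) = 4 \left(i m \sqrt{3} + m\right) = 4 \left(m + i m \sqrt{3}\right) = 4 m + 4 i m \sqrt{3}$)
$r{\left(-2010,-757 \right)} - -4498023 = 4 \left(-2010\right) \left(1 + i \sqrt{3}\right) - -4498023 = \left(-8040 - 8040 i \sqrt{3}\right) + 4498023 = 4489983 - 8040 i \sqrt{3}$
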